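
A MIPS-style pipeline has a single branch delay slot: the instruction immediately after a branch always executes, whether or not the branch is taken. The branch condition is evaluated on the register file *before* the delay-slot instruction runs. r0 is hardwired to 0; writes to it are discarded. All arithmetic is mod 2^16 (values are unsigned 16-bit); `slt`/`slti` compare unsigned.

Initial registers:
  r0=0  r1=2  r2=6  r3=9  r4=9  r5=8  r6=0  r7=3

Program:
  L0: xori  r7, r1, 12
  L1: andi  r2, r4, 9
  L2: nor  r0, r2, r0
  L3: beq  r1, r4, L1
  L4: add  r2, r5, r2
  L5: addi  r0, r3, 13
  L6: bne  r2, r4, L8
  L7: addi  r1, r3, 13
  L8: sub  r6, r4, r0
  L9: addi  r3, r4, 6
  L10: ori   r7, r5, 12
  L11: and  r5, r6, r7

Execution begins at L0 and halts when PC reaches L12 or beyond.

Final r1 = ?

22

  step pc=0: xori  r7, r1, 12  regs=(0,2,6,9,9,8,0,14)
  step pc=1: andi  r2, r4, 9  regs=(0,2,9,9,9,8,0,14)
  step pc=2: nor  r0, r2, r0  regs=(0,2,9,9,9,8,0,14)
  step pc=3: beq  r1, r4, L1  cond=F  regs=(0,2,9,9,9,8,0,14)
  step pc=4: add  r2, r5, r2  regs=(0,2,17,9,9,8,0,14)
  step pc=5: addi  r0, r3, 13  regs=(0,2,17,9,9,8,0,14)
  step pc=6: bne  r2, r4, L8  cond=T  regs=(0,2,17,9,9,8,0,14)
  step pc=7: addi  r1, r3, 13  regs=(0,22,17,9,9,8,0,14)
  step pc=8: sub  r6, r4, r0  regs=(0,22,17,9,9,8,9,14)
  step pc=9: addi  r3, r4, 6  regs=(0,22,17,15,9,8,9,14)
  step pc=10: ori   r7, r5, 12  regs=(0,22,17,15,9,8,9,12)
  step pc=11: and  r5, r6, r7  regs=(0,22,17,15,9,8,9,12)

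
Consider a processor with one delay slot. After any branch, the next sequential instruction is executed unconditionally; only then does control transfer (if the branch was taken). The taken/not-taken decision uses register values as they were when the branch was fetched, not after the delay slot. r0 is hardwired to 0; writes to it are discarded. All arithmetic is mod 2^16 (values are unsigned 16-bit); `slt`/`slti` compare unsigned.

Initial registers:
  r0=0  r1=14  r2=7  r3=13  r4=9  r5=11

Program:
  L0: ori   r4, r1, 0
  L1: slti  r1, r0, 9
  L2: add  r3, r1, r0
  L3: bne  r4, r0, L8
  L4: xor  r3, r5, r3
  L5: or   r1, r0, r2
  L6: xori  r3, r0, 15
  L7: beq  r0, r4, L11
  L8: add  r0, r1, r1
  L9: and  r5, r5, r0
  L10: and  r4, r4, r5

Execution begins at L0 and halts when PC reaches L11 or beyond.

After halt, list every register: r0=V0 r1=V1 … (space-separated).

[0] ori   r4, r1, 0  →  {r0:0, r1:14, r2:7, r3:13, r4:14, r5:11}
[1] slti  r1, r0, 9  →  {r0:0, r1:1, r2:7, r3:13, r4:14, r5:11}
[2] add  r3, r1, r0  →  {r0:0, r1:1, r2:7, r3:1, r4:14, r5:11}
[3] bne  r4, r0, L8  →  {r0:0, r1:1, r2:7, r3:1, r4:14, r5:11}  ⟨branch taken⟩
[4] xor  r3, r5, r3  →  {r0:0, r1:1, r2:7, r3:10, r4:14, r5:11}
[8] add  r0, r1, r1  →  {r0:0, r1:1, r2:7, r3:10, r4:14, r5:11}
[9] and  r5, r5, r0  →  {r0:0, r1:1, r2:7, r3:10, r4:14, r5:0}
[10] and  r4, r4, r5  →  {r0:0, r1:1, r2:7, r3:10, r4:0, r5:0}

r0=0 r1=1 r2=7 r3=10 r4=0 r5=0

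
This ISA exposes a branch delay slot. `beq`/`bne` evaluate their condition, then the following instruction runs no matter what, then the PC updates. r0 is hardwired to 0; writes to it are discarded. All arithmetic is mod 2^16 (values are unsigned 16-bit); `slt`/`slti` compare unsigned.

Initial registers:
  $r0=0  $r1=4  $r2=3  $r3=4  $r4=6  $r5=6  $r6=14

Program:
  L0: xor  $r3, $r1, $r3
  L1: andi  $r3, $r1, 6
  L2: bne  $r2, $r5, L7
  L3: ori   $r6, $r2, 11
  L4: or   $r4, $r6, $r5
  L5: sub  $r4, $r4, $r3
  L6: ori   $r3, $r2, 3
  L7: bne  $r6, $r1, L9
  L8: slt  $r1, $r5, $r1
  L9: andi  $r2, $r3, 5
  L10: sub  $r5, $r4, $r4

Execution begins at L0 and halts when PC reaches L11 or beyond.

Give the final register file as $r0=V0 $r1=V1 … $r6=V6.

[0] xor  $r3, $r1, $r3  →  {$r0:0, $r1:4, $r2:3, $r3:0, $r4:6, $r5:6, $r6:14}
[1] andi  $r3, $r1, 6  →  {$r0:0, $r1:4, $r2:3, $r3:4, $r4:6, $r5:6, $r6:14}
[2] bne  $r2, $r5, L7  →  {$r0:0, $r1:4, $r2:3, $r3:4, $r4:6, $r5:6, $r6:14}  ⟨branch taken⟩
[3] ori   $r6, $r2, 11  →  {$r0:0, $r1:4, $r2:3, $r3:4, $r4:6, $r5:6, $r6:11}
[7] bne  $r6, $r1, L9  →  {$r0:0, $r1:4, $r2:3, $r3:4, $r4:6, $r5:6, $r6:11}  ⟨branch taken⟩
[8] slt  $r1, $r5, $r1  →  {$r0:0, $r1:0, $r2:3, $r3:4, $r4:6, $r5:6, $r6:11}
[9] andi  $r2, $r3, 5  →  {$r0:0, $r1:0, $r2:4, $r3:4, $r4:6, $r5:6, $r6:11}
[10] sub  $r5, $r4, $r4  →  {$r0:0, $r1:0, $r2:4, $r3:4, $r4:6, $r5:0, $r6:11}

$r0=0 $r1=0 $r2=4 $r3=4 $r4=6 $r5=0 $r6=11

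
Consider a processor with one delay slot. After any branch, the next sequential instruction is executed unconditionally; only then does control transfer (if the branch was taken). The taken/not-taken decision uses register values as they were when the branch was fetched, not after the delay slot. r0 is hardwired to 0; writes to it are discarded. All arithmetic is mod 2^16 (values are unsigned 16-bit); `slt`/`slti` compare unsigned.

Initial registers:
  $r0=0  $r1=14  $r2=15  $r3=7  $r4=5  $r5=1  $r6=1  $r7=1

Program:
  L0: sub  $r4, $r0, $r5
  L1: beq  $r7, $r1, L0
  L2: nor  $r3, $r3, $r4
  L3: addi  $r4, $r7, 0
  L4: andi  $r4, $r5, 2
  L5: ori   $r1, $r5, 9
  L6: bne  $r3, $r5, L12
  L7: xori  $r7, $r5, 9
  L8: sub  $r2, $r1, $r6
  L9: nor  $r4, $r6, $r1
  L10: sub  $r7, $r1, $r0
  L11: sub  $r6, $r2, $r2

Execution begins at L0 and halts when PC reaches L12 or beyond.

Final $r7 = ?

PC=0  sub  $r4, $r0, $r5     | $r0=0 $r1=14 $r2=15 $r3=7 $r4=65535 $r5=1 $r6=1 $r7=1
PC=1  beq  $r7, $r1, L0      | $r0=0 $r1=14 $r2=15 $r3=7 $r4=65535 $r5=1 $r6=1 $r7=1  [not taken]
PC=2  nor  $r3, $r3, $r4     | $r0=0 $r1=14 $r2=15 $r3=0 $r4=65535 $r5=1 $r6=1 $r7=1
PC=3  addi  $r4, $r7, 0      | $r0=0 $r1=14 $r2=15 $r3=0 $r4=1 $r5=1 $r6=1 $r7=1
PC=4  andi  $r4, $r5, 2      | $r0=0 $r1=14 $r2=15 $r3=0 $r4=0 $r5=1 $r6=1 $r7=1
PC=5  ori   $r1, $r5, 9      | $r0=0 $r1=9 $r2=15 $r3=0 $r4=0 $r5=1 $r6=1 $r7=1
PC=6  bne  $r3, $r5, L12     | $r0=0 $r1=9 $r2=15 $r3=0 $r4=0 $r5=1 $r6=1 $r7=1  [TAKEN]
PC=7  xori  $r7, $r5, 9      | $r0=0 $r1=9 $r2=15 $r3=0 $r4=0 $r5=1 $r6=1 $r7=8

8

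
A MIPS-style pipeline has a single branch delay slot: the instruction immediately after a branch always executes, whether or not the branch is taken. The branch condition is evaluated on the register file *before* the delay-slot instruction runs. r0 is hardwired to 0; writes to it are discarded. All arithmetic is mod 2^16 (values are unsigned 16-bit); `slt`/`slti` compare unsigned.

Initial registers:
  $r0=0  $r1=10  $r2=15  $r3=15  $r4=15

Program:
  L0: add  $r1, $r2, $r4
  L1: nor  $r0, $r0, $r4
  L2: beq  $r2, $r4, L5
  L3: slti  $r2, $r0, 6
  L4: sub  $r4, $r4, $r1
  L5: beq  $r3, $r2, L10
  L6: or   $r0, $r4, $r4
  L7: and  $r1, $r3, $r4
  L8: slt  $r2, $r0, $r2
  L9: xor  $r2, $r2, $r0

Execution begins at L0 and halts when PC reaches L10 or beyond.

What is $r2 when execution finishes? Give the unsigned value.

  step pc=0: add  $r1, $r2, $r4  regs=(0,30,15,15,15)
  step pc=1: nor  $r0, $r0, $r4  regs=(0,30,15,15,15)
  step pc=2: beq  $r2, $r4, L5  cond=T  regs=(0,30,15,15,15)
  step pc=3: slti  $r2, $r0, 6  regs=(0,30,1,15,15)
  step pc=5: beq  $r3, $r2, L10  cond=F  regs=(0,30,1,15,15)
  step pc=6: or   $r0, $r4, $r4  regs=(0,30,1,15,15)
  step pc=7: and  $r1, $r3, $r4  regs=(0,15,1,15,15)
  step pc=8: slt  $r2, $r0, $r2  regs=(0,15,1,15,15)
  step pc=9: xor  $r2, $r2, $r0  regs=(0,15,1,15,15)

1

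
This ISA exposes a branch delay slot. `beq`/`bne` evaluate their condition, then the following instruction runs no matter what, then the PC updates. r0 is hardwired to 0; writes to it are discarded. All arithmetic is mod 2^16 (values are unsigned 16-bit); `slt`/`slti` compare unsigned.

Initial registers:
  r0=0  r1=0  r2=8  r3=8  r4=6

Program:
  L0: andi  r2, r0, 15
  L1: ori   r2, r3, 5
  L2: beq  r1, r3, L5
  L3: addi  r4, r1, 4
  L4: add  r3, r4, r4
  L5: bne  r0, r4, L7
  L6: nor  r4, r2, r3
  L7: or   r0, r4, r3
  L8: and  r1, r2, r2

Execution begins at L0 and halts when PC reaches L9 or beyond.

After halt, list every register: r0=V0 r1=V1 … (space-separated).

PC=0  andi  r2, r0, 15       | r0=0 r1=0 r2=0 r3=8 r4=6
PC=1  ori   r2, r3, 5        | r0=0 r1=0 r2=13 r3=8 r4=6
PC=2  beq  r1, r3, L5        | r0=0 r1=0 r2=13 r3=8 r4=6  [not taken]
PC=3  addi  r4, r1, 4        | r0=0 r1=0 r2=13 r3=8 r4=4
PC=4  add  r3, r4, r4        | r0=0 r1=0 r2=13 r3=8 r4=4
PC=5  bne  r0, r4, L7        | r0=0 r1=0 r2=13 r3=8 r4=4  [TAKEN]
PC=6  nor  r4, r2, r3        | r0=0 r1=0 r2=13 r3=8 r4=65522
PC=7  or   r0, r4, r3        | r0=0 r1=0 r2=13 r3=8 r4=65522
PC=8  and  r1, r2, r2        | r0=0 r1=13 r2=13 r3=8 r4=65522

r0=0 r1=13 r2=13 r3=8 r4=65522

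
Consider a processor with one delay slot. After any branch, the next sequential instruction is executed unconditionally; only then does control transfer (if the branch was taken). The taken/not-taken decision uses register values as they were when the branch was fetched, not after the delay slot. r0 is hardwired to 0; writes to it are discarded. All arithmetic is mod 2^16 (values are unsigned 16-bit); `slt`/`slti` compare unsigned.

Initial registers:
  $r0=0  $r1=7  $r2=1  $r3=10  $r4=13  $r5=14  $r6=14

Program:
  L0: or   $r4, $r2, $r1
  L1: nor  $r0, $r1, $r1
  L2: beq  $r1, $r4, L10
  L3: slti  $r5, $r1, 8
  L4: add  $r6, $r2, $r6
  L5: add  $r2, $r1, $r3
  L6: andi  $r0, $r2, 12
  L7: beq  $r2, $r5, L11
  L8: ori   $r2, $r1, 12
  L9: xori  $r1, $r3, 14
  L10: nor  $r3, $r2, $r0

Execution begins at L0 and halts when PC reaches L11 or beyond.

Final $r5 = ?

#0 or   $r4, $r2, $r1 ; 0/7/1/10/7/14/14
#1 nor  $r0, $r1, $r1 ; 0/7/1/10/7/14/14
#2 beq  $r1, $r4, L10 ; 0/7/1/10/7/14/14 ; →target
#3 slti  $r5, $r1, 8 ; 0/7/1/10/7/1/14
#10 nor  $r3, $r2, $r0 ; 0/7/1/65534/7/1/14

1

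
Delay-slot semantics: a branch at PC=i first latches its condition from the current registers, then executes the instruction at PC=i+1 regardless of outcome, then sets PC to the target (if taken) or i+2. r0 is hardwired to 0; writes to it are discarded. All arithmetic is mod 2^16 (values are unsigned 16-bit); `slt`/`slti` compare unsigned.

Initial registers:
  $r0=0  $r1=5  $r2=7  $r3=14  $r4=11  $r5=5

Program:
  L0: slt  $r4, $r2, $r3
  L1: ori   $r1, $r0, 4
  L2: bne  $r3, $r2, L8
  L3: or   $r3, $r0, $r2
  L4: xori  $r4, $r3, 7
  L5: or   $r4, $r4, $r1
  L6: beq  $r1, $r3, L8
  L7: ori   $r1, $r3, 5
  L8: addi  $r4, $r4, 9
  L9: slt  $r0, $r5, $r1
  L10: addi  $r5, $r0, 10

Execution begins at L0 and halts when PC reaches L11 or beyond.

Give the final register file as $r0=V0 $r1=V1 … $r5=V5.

#0 slt  $r4, $r2, $r3 ; 0/5/7/14/1/5
#1 ori   $r1, $r0, 4 ; 0/4/7/14/1/5
#2 bne  $r3, $r2, L8 ; 0/4/7/14/1/5 ; →target
#3 or   $r3, $r0, $r2 ; 0/4/7/7/1/5
#8 addi  $r4, $r4, 9 ; 0/4/7/7/10/5
#9 slt  $r0, $r5, $r1 ; 0/4/7/7/10/5
#10 addi  $r5, $r0, 10 ; 0/4/7/7/10/10

$r0=0 $r1=4 $r2=7 $r3=7 $r4=10 $r5=10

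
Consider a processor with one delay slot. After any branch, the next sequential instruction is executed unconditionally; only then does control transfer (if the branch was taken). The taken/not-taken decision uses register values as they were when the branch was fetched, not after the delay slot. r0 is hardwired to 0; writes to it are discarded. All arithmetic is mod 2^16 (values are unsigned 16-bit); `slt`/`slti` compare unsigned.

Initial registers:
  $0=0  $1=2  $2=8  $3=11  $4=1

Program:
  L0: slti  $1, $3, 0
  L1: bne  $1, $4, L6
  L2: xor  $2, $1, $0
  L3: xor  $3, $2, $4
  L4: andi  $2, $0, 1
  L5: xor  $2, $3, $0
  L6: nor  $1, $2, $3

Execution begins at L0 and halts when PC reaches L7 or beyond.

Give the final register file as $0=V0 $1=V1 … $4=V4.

$0=0 $1=65524 $2=0 $3=11 $4=1

PC=0  slti  $1, $3, 0        | $0=0 $1=0 $2=8 $3=11 $4=1
PC=1  bne  $1, $4, L6        | $0=0 $1=0 $2=8 $3=11 $4=1  [TAKEN]
PC=2  xor  $2, $1, $0        | $0=0 $1=0 $2=0 $3=11 $4=1
PC=6  nor  $1, $2, $3        | $0=0 $1=65524 $2=0 $3=11 $4=1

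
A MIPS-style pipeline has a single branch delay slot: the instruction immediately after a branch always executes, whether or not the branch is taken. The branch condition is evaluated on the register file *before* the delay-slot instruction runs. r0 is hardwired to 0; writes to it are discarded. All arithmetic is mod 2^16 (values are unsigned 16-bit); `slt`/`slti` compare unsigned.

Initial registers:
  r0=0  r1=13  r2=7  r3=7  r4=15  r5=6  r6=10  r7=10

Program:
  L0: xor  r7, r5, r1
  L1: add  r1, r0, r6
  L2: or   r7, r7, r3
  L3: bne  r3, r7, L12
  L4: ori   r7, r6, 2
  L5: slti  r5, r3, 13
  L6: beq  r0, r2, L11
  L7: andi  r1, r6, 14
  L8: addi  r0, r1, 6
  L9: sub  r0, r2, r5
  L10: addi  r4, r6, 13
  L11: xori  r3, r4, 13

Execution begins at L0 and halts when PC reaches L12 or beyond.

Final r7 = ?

10

PC=0  xor  r7, r5, r1        | r0=0 r1=13 r2=7 r3=7 r4=15 r5=6 r6=10 r7=11
PC=1  add  r1, r0, r6        | r0=0 r1=10 r2=7 r3=7 r4=15 r5=6 r6=10 r7=11
PC=2  or   r7, r7, r3        | r0=0 r1=10 r2=7 r3=7 r4=15 r5=6 r6=10 r7=15
PC=3  bne  r3, r7, L12       | r0=0 r1=10 r2=7 r3=7 r4=15 r5=6 r6=10 r7=15  [TAKEN]
PC=4  ori   r7, r6, 2        | r0=0 r1=10 r2=7 r3=7 r4=15 r5=6 r6=10 r7=10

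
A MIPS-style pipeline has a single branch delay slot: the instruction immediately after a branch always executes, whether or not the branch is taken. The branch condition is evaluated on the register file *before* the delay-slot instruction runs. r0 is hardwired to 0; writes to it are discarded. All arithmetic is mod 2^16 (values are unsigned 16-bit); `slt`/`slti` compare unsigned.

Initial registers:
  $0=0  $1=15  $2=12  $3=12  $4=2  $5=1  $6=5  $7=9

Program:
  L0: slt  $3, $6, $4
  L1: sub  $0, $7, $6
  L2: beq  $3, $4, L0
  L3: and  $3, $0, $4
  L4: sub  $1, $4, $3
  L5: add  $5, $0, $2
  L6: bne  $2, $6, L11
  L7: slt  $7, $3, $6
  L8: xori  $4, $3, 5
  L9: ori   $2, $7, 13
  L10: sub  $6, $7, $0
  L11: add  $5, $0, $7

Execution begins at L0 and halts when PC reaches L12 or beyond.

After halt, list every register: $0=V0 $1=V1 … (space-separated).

#0 slt  $3, $6, $4 ; 0/15/12/0/2/1/5/9
#1 sub  $0, $7, $6 ; 0/15/12/0/2/1/5/9
#2 beq  $3, $4, L0 ; 0/15/12/0/2/1/5/9 ; →fallthru
#3 and  $3, $0, $4 ; 0/15/12/0/2/1/5/9
#4 sub  $1, $4, $3 ; 0/2/12/0/2/1/5/9
#5 add  $5, $0, $2 ; 0/2/12/0/2/12/5/9
#6 bne  $2, $6, L11 ; 0/2/12/0/2/12/5/9 ; →target
#7 slt  $7, $3, $6 ; 0/2/12/0/2/12/5/1
#11 add  $5, $0, $7 ; 0/2/12/0/2/1/5/1

$0=0 $1=2 $2=12 $3=0 $4=2 $5=1 $6=5 $7=1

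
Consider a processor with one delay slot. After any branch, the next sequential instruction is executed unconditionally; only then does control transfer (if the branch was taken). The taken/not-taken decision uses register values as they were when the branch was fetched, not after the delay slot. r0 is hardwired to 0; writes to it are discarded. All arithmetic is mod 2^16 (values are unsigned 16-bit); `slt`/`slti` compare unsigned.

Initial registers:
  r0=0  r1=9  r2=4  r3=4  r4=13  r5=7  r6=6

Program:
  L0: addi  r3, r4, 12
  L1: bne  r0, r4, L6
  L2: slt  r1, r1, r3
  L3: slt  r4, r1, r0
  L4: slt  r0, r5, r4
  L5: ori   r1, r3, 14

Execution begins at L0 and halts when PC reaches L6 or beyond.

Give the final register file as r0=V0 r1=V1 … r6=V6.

#0 addi  r3, r4, 12 ; 0/9/4/25/13/7/6
#1 bne  r0, r4, L6 ; 0/9/4/25/13/7/6 ; →target
#2 slt  r1, r1, r3 ; 0/1/4/25/13/7/6

r0=0 r1=1 r2=4 r3=25 r4=13 r5=7 r6=6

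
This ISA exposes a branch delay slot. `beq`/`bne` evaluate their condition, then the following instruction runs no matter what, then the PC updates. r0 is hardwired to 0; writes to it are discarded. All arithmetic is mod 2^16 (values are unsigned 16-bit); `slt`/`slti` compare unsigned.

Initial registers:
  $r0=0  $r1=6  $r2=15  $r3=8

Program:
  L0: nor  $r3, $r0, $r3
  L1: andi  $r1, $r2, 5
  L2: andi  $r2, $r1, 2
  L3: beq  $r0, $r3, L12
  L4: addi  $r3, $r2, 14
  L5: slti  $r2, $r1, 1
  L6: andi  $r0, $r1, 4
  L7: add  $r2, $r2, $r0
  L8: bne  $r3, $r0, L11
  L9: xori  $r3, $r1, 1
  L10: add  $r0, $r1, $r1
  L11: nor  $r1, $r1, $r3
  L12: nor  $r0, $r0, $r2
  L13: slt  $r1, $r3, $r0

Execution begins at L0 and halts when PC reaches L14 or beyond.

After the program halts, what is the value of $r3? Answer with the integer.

[0] nor  $r3, $r0, $r3  →  {$r0:0, $r1:6, $r2:15, $r3:65527}
[1] andi  $r1, $r2, 5  →  {$r0:0, $r1:5, $r2:15, $r3:65527}
[2] andi  $r2, $r1, 2  →  {$r0:0, $r1:5, $r2:0, $r3:65527}
[3] beq  $r0, $r3, L12  →  {$r0:0, $r1:5, $r2:0, $r3:65527}  ⟨branch fallthrough⟩
[4] addi  $r3, $r2, 14  →  {$r0:0, $r1:5, $r2:0, $r3:14}
[5] slti  $r2, $r1, 1  →  {$r0:0, $r1:5, $r2:0, $r3:14}
[6] andi  $r0, $r1, 4  →  {$r0:0, $r1:5, $r2:0, $r3:14}
[7] add  $r2, $r2, $r0  →  {$r0:0, $r1:5, $r2:0, $r3:14}
[8] bne  $r3, $r0, L11  →  {$r0:0, $r1:5, $r2:0, $r3:14}  ⟨branch taken⟩
[9] xori  $r3, $r1, 1  →  {$r0:0, $r1:5, $r2:0, $r3:4}
[11] nor  $r1, $r1, $r3  →  {$r0:0, $r1:65530, $r2:0, $r3:4}
[12] nor  $r0, $r0, $r2  →  {$r0:0, $r1:65530, $r2:0, $r3:4}
[13] slt  $r1, $r3, $r0  →  {$r0:0, $r1:0, $r2:0, $r3:4}

4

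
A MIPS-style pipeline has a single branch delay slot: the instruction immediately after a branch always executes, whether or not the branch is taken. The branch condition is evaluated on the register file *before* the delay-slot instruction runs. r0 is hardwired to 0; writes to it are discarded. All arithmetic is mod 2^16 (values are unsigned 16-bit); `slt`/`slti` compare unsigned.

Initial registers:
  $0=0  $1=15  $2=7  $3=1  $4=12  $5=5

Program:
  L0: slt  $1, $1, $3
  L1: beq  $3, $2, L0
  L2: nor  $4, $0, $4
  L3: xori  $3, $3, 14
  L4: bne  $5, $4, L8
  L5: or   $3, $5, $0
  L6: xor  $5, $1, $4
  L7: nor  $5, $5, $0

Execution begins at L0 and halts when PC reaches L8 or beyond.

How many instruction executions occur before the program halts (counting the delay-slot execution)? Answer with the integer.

#0 slt  $1, $1, $3 ; 0/0/7/1/12/5
#1 beq  $3, $2, L0 ; 0/0/7/1/12/5 ; →fallthru
#2 nor  $4, $0, $4 ; 0/0/7/1/65523/5
#3 xori  $3, $3, 14 ; 0/0/7/15/65523/5
#4 bne  $5, $4, L8 ; 0/0/7/15/65523/5 ; →target
#5 or   $3, $5, $0 ; 0/0/7/5/65523/5

6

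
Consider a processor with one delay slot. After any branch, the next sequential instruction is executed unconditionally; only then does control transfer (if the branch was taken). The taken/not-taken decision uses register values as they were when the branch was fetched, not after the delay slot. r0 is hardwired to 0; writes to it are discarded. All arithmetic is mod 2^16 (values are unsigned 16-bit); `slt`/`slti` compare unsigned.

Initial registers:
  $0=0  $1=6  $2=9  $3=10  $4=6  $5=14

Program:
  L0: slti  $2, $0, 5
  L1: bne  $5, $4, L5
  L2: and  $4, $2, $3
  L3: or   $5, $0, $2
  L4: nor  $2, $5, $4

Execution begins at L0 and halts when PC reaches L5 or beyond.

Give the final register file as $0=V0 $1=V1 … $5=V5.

$0=0 $1=6 $2=1 $3=10 $4=0 $5=14

#0 slti  $2, $0, 5 ; 0/6/1/10/6/14
#1 bne  $5, $4, L5 ; 0/6/1/10/6/14 ; →target
#2 and  $4, $2, $3 ; 0/6/1/10/0/14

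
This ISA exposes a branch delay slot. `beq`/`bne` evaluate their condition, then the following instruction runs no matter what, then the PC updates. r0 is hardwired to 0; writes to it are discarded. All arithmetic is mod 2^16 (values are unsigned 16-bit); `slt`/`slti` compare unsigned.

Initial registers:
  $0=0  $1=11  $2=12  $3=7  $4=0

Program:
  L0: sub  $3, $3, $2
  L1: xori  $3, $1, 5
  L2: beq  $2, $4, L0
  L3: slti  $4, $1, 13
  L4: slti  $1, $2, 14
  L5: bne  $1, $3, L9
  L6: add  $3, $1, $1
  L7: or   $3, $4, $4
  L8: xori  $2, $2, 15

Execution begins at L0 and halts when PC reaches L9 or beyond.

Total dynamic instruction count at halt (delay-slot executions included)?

7

[0] sub  $3, $3, $2  →  {$0:0, $1:11, $2:12, $3:65531, $4:0}
[1] xori  $3, $1, 5  →  {$0:0, $1:11, $2:12, $3:14, $4:0}
[2] beq  $2, $4, L0  →  {$0:0, $1:11, $2:12, $3:14, $4:0}  ⟨branch fallthrough⟩
[3] slti  $4, $1, 13  →  {$0:0, $1:11, $2:12, $3:14, $4:1}
[4] slti  $1, $2, 14  →  {$0:0, $1:1, $2:12, $3:14, $4:1}
[5] bne  $1, $3, L9  →  {$0:0, $1:1, $2:12, $3:14, $4:1}  ⟨branch taken⟩
[6] add  $3, $1, $1  →  {$0:0, $1:1, $2:12, $3:2, $4:1}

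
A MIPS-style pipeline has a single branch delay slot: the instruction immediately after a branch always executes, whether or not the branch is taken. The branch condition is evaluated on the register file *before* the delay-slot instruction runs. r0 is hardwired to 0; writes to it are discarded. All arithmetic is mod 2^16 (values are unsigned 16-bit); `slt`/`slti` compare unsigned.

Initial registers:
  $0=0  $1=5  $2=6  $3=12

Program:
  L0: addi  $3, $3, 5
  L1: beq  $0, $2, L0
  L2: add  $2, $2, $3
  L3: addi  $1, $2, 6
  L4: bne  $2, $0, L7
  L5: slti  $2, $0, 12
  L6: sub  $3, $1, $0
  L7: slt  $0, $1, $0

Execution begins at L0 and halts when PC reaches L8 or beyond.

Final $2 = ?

1

PC=0  addi  $3, $3, 5        | $0=0 $1=5 $2=6 $3=17
PC=1  beq  $0, $2, L0        | $0=0 $1=5 $2=6 $3=17  [not taken]
PC=2  add  $2, $2, $3        | $0=0 $1=5 $2=23 $3=17
PC=3  addi  $1, $2, 6        | $0=0 $1=29 $2=23 $3=17
PC=4  bne  $2, $0, L7        | $0=0 $1=29 $2=23 $3=17  [TAKEN]
PC=5  slti  $2, $0, 12       | $0=0 $1=29 $2=1 $3=17
PC=7  slt  $0, $1, $0        | $0=0 $1=29 $2=1 $3=17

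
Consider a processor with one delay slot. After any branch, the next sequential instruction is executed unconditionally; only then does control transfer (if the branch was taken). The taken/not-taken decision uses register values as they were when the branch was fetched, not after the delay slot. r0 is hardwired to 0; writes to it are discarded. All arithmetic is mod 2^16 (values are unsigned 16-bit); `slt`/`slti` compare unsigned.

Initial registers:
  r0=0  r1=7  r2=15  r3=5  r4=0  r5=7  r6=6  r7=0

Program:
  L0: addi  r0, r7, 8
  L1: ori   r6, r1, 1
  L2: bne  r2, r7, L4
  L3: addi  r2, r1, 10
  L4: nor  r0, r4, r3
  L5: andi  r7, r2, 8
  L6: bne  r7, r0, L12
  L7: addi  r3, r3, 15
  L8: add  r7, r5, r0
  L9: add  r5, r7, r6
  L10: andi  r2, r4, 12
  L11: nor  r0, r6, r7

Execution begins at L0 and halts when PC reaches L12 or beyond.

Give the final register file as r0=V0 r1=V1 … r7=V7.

  step pc=0: addi  r0, r7, 8  regs=(0,7,15,5,0,7,6,0)
  step pc=1: ori   r6, r1, 1  regs=(0,7,15,5,0,7,7,0)
  step pc=2: bne  r2, r7, L4  cond=T  regs=(0,7,15,5,0,7,7,0)
  step pc=3: addi  r2, r1, 10  regs=(0,7,17,5,0,7,7,0)
  step pc=4: nor  r0, r4, r3  regs=(0,7,17,5,0,7,7,0)
  step pc=5: andi  r7, r2, 8  regs=(0,7,17,5,0,7,7,0)
  step pc=6: bne  r7, r0, L12  cond=F  regs=(0,7,17,5,0,7,7,0)
  step pc=7: addi  r3, r3, 15  regs=(0,7,17,20,0,7,7,0)
  step pc=8: add  r7, r5, r0  regs=(0,7,17,20,0,7,7,7)
  step pc=9: add  r5, r7, r6  regs=(0,7,17,20,0,14,7,7)
  step pc=10: andi  r2, r4, 12  regs=(0,7,0,20,0,14,7,7)
  step pc=11: nor  r0, r6, r7  regs=(0,7,0,20,0,14,7,7)

r0=0 r1=7 r2=0 r3=20 r4=0 r5=14 r6=7 r7=7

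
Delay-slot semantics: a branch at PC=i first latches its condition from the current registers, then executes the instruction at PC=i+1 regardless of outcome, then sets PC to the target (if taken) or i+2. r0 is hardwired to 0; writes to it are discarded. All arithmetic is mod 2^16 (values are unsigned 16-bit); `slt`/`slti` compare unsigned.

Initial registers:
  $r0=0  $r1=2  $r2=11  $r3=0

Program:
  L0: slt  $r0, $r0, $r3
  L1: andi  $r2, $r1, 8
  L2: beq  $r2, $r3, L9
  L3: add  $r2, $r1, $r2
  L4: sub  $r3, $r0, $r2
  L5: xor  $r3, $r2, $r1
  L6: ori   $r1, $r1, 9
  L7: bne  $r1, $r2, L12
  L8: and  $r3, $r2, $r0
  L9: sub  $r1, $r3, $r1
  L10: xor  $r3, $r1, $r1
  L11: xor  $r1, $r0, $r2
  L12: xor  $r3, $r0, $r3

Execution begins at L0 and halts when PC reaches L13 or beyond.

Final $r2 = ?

  step pc=0: slt  $r0, $r0, $r3  regs=(0,2,11,0)
  step pc=1: andi  $r2, $r1, 8  regs=(0,2,0,0)
  step pc=2: beq  $r2, $r3, L9  cond=T  regs=(0,2,0,0)
  step pc=3: add  $r2, $r1, $r2  regs=(0,2,2,0)
  step pc=9: sub  $r1, $r3, $r1  regs=(0,65534,2,0)
  step pc=10: xor  $r3, $r1, $r1  regs=(0,65534,2,0)
  step pc=11: xor  $r1, $r0, $r2  regs=(0,2,2,0)
  step pc=12: xor  $r3, $r0, $r3  regs=(0,2,2,0)

2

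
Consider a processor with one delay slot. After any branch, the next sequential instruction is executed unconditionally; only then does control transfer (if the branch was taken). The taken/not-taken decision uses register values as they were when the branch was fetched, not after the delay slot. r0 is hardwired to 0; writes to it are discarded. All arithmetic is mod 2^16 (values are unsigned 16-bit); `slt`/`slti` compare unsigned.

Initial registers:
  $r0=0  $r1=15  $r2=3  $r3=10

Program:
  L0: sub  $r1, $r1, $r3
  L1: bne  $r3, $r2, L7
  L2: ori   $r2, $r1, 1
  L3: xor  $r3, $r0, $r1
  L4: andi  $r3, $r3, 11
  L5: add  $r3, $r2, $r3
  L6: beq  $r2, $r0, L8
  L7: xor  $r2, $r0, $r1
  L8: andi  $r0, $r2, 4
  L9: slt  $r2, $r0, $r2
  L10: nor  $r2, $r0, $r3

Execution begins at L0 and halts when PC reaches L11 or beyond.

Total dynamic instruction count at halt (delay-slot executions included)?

7

#0 sub  $r1, $r1, $r3 ; 0/5/3/10
#1 bne  $r3, $r2, L7 ; 0/5/3/10 ; →target
#2 ori   $r2, $r1, 1 ; 0/5/5/10
#7 xor  $r2, $r0, $r1 ; 0/5/5/10
#8 andi  $r0, $r2, 4 ; 0/5/5/10
#9 slt  $r2, $r0, $r2 ; 0/5/1/10
#10 nor  $r2, $r0, $r3 ; 0/5/65525/10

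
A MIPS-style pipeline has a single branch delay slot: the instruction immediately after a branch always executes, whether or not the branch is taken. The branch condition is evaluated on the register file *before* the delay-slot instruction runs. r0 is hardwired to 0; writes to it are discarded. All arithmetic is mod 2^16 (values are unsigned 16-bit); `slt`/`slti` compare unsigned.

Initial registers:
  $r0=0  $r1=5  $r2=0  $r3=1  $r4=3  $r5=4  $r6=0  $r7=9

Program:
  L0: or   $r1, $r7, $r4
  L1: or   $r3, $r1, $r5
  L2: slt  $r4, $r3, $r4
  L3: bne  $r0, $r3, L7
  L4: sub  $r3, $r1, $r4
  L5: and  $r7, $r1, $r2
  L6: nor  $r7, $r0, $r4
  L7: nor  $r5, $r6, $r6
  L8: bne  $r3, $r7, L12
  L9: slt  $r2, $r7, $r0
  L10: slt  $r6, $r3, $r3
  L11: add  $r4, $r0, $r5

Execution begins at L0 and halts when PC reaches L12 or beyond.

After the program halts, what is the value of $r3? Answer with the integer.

[0] or   $r1, $r7, $r4  →  {$r0:0, $r1:11, $r2:0, $r3:1, $r4:3, $r5:4, $r6:0, $r7:9}
[1] or   $r3, $r1, $r5  →  {$r0:0, $r1:11, $r2:0, $r3:15, $r4:3, $r5:4, $r6:0, $r7:9}
[2] slt  $r4, $r3, $r4  →  {$r0:0, $r1:11, $r2:0, $r3:15, $r4:0, $r5:4, $r6:0, $r7:9}
[3] bne  $r0, $r3, L7  →  {$r0:0, $r1:11, $r2:0, $r3:15, $r4:0, $r5:4, $r6:0, $r7:9}  ⟨branch taken⟩
[4] sub  $r3, $r1, $r4  →  {$r0:0, $r1:11, $r2:0, $r3:11, $r4:0, $r5:4, $r6:0, $r7:9}
[7] nor  $r5, $r6, $r6  →  {$r0:0, $r1:11, $r2:0, $r3:11, $r4:0, $r5:65535, $r6:0, $r7:9}
[8] bne  $r3, $r7, L12  →  {$r0:0, $r1:11, $r2:0, $r3:11, $r4:0, $r5:65535, $r6:0, $r7:9}  ⟨branch taken⟩
[9] slt  $r2, $r7, $r0  →  {$r0:0, $r1:11, $r2:0, $r3:11, $r4:0, $r5:65535, $r6:0, $r7:9}

11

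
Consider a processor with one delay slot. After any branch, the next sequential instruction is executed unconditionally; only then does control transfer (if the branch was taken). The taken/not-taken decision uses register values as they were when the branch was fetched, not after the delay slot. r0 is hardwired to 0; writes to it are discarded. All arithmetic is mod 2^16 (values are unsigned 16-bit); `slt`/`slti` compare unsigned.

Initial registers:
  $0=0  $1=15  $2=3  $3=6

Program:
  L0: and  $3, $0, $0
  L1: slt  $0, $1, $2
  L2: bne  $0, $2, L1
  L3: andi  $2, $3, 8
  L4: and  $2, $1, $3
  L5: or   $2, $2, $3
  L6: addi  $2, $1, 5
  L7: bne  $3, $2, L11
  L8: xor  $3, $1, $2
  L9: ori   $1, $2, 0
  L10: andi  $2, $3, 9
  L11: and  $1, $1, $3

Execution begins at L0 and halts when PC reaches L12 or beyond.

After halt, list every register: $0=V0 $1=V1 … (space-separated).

#0 and  $3, $0, $0 ; 0/15/3/0
#1 slt  $0, $1, $2 ; 0/15/3/0
#2 bne  $0, $2, L1 ; 0/15/3/0 ; →target
#3 andi  $2, $3, 8 ; 0/15/0/0
#1 slt  $0, $1, $2 ; 0/15/0/0
#2 bne  $0, $2, L1 ; 0/15/0/0 ; →fallthru
#3 andi  $2, $3, 8 ; 0/15/0/0
#4 and  $2, $1, $3 ; 0/15/0/0
#5 or   $2, $2, $3 ; 0/15/0/0
#6 addi  $2, $1, 5 ; 0/15/20/0
#7 bne  $3, $2, L11 ; 0/15/20/0 ; →target
#8 xor  $3, $1, $2 ; 0/15/20/27
#11 and  $1, $1, $3 ; 0/11/20/27

$0=0 $1=11 $2=20 $3=27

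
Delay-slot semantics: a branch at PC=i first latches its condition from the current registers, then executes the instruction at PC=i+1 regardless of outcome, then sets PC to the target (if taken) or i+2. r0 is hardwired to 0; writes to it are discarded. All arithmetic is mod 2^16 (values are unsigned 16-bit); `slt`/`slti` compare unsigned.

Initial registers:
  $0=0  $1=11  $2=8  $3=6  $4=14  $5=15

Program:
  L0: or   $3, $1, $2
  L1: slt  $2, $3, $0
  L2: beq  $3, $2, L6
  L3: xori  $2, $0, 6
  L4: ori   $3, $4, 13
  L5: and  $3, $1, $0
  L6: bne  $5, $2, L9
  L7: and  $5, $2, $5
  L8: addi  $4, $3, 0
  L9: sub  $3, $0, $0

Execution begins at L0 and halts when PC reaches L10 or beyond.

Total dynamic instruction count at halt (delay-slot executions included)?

  step pc=0: or   $3, $1, $2  regs=(0,11,8,11,14,15)
  step pc=1: slt  $2, $3, $0  regs=(0,11,0,11,14,15)
  step pc=2: beq  $3, $2, L6  cond=F  regs=(0,11,0,11,14,15)
  step pc=3: xori  $2, $0, 6  regs=(0,11,6,11,14,15)
  step pc=4: ori   $3, $4, 13  regs=(0,11,6,15,14,15)
  step pc=5: and  $3, $1, $0  regs=(0,11,6,0,14,15)
  step pc=6: bne  $5, $2, L9  cond=T  regs=(0,11,6,0,14,15)
  step pc=7: and  $5, $2, $5  regs=(0,11,6,0,14,6)
  step pc=9: sub  $3, $0, $0  regs=(0,11,6,0,14,6)

9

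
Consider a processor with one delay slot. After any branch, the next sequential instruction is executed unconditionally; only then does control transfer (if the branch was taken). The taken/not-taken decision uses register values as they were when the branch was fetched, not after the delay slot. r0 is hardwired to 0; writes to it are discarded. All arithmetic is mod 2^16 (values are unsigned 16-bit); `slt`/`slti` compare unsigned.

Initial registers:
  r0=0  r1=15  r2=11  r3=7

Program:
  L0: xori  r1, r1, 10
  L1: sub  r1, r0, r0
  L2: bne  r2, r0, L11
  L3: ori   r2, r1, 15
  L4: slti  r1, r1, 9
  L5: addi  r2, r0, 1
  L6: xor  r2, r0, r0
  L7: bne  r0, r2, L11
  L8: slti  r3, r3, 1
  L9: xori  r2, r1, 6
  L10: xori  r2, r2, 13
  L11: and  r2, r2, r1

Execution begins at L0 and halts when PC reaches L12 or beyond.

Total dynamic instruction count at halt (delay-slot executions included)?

5

#0 xori  r1, r1, 10 ; 0/5/11/7
#1 sub  r1, r0, r0 ; 0/0/11/7
#2 bne  r2, r0, L11 ; 0/0/11/7 ; →target
#3 ori   r2, r1, 15 ; 0/0/15/7
#11 and  r2, r2, r1 ; 0/0/0/7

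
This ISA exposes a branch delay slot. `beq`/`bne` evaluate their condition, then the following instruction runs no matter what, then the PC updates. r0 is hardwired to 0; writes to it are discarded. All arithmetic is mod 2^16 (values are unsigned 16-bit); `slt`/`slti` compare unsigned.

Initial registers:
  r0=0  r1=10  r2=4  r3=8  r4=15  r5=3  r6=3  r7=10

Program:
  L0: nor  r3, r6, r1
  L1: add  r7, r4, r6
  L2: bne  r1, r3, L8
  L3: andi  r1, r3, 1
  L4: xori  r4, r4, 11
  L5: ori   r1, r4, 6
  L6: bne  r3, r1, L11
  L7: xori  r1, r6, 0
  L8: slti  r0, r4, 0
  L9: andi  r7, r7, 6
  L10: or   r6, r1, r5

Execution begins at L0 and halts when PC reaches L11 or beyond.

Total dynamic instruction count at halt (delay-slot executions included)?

7

  step pc=0: nor  r3, r6, r1  regs=(0,10,4,65524,15,3,3,10)
  step pc=1: add  r7, r4, r6  regs=(0,10,4,65524,15,3,3,18)
  step pc=2: bne  r1, r3, L8  cond=T  regs=(0,10,4,65524,15,3,3,18)
  step pc=3: andi  r1, r3, 1  regs=(0,0,4,65524,15,3,3,18)
  step pc=8: slti  r0, r4, 0  regs=(0,0,4,65524,15,3,3,18)
  step pc=9: andi  r7, r7, 6  regs=(0,0,4,65524,15,3,3,2)
  step pc=10: or   r6, r1, r5  regs=(0,0,4,65524,15,3,3,2)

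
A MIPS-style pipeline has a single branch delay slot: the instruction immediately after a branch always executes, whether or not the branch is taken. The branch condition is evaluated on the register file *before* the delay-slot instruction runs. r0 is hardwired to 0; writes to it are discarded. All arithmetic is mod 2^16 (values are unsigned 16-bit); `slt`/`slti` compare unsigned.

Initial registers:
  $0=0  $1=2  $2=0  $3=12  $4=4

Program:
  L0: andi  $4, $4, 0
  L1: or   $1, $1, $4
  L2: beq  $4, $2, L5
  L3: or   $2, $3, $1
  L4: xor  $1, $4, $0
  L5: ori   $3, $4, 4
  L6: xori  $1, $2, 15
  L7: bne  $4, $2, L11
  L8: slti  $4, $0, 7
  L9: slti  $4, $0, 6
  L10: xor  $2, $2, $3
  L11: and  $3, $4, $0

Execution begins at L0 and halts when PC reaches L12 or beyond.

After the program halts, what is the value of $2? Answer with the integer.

PC=0  andi  $4, $4, 0        | $0=0 $1=2 $2=0 $3=12 $4=0
PC=1  or   $1, $1, $4        | $0=0 $1=2 $2=0 $3=12 $4=0
PC=2  beq  $4, $2, L5        | $0=0 $1=2 $2=0 $3=12 $4=0  [TAKEN]
PC=3  or   $2, $3, $1        | $0=0 $1=2 $2=14 $3=12 $4=0
PC=5  ori   $3, $4, 4        | $0=0 $1=2 $2=14 $3=4 $4=0
PC=6  xori  $1, $2, 15       | $0=0 $1=1 $2=14 $3=4 $4=0
PC=7  bne  $4, $2, L11       | $0=0 $1=1 $2=14 $3=4 $4=0  [TAKEN]
PC=8  slti  $4, $0, 7        | $0=0 $1=1 $2=14 $3=4 $4=1
PC=11 and  $3, $4, $0        | $0=0 $1=1 $2=14 $3=0 $4=1

14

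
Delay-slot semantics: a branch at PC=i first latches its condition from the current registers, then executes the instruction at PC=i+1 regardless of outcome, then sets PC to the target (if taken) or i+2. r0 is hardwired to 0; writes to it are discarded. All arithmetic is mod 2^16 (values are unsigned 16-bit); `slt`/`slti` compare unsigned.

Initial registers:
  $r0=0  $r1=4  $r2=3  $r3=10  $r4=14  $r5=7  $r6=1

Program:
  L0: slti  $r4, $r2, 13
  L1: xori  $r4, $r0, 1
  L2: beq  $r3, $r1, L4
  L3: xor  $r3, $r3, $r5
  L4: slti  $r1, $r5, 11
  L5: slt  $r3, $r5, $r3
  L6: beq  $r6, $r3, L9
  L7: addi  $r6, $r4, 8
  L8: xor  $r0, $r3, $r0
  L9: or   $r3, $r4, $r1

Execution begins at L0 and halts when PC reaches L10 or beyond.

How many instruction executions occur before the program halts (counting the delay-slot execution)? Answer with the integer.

9

[0] slti  $r4, $r2, 13  →  {$r0:0, $r1:4, $r2:3, $r3:10, $r4:1, $r5:7, $r6:1}
[1] xori  $r4, $r0, 1  →  {$r0:0, $r1:4, $r2:3, $r3:10, $r4:1, $r5:7, $r6:1}
[2] beq  $r3, $r1, L4  →  {$r0:0, $r1:4, $r2:3, $r3:10, $r4:1, $r5:7, $r6:1}  ⟨branch fallthrough⟩
[3] xor  $r3, $r3, $r5  →  {$r0:0, $r1:4, $r2:3, $r3:13, $r4:1, $r5:7, $r6:1}
[4] slti  $r1, $r5, 11  →  {$r0:0, $r1:1, $r2:3, $r3:13, $r4:1, $r5:7, $r6:1}
[5] slt  $r3, $r5, $r3  →  {$r0:0, $r1:1, $r2:3, $r3:1, $r4:1, $r5:7, $r6:1}
[6] beq  $r6, $r3, L9  →  {$r0:0, $r1:1, $r2:3, $r3:1, $r4:1, $r5:7, $r6:1}  ⟨branch taken⟩
[7] addi  $r6, $r4, 8  →  {$r0:0, $r1:1, $r2:3, $r3:1, $r4:1, $r5:7, $r6:9}
[9] or   $r3, $r4, $r1  →  {$r0:0, $r1:1, $r2:3, $r3:1, $r4:1, $r5:7, $r6:9}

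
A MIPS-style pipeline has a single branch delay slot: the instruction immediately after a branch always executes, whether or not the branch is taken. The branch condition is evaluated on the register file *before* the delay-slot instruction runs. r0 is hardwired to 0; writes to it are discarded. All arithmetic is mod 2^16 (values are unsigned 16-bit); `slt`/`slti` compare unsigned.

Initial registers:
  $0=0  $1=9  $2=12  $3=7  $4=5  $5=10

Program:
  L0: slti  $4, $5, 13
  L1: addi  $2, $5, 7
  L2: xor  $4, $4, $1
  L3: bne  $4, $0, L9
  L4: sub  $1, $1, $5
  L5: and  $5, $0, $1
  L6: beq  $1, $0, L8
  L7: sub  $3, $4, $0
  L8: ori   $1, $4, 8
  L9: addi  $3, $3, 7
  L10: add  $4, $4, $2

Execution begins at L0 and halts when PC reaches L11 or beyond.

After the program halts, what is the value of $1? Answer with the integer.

65535

[0] slti  $4, $5, 13  →  {$0:0, $1:9, $2:12, $3:7, $4:1, $5:10}
[1] addi  $2, $5, 7  →  {$0:0, $1:9, $2:17, $3:7, $4:1, $5:10}
[2] xor  $4, $4, $1  →  {$0:0, $1:9, $2:17, $3:7, $4:8, $5:10}
[3] bne  $4, $0, L9  →  {$0:0, $1:9, $2:17, $3:7, $4:8, $5:10}  ⟨branch taken⟩
[4] sub  $1, $1, $5  →  {$0:0, $1:65535, $2:17, $3:7, $4:8, $5:10}
[9] addi  $3, $3, 7  →  {$0:0, $1:65535, $2:17, $3:14, $4:8, $5:10}
[10] add  $4, $4, $2  →  {$0:0, $1:65535, $2:17, $3:14, $4:25, $5:10}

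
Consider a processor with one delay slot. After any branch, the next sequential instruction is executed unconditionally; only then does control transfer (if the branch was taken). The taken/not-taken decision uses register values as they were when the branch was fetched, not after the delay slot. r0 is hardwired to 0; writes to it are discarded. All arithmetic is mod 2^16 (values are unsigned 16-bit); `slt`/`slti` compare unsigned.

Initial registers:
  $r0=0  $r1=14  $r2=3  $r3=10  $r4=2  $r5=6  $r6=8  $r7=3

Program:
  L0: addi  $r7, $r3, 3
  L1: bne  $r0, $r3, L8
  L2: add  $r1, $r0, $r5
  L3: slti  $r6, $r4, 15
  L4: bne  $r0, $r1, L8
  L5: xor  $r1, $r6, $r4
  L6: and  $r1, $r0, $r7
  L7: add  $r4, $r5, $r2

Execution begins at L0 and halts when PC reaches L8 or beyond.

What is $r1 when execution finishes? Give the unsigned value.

#0 addi  $r7, $r3, 3 ; 0/14/3/10/2/6/8/13
#1 bne  $r0, $r3, L8 ; 0/14/3/10/2/6/8/13 ; →target
#2 add  $r1, $r0, $r5 ; 0/6/3/10/2/6/8/13

6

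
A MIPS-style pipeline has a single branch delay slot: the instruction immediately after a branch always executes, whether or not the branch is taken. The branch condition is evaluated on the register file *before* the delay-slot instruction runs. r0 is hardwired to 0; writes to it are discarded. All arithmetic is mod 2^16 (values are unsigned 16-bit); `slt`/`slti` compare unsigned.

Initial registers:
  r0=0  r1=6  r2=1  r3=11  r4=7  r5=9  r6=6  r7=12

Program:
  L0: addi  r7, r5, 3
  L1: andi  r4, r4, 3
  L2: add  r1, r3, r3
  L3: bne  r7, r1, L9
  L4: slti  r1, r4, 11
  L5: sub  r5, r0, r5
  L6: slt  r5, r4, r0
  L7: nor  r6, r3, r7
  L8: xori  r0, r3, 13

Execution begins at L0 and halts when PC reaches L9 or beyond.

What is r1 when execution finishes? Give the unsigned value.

#0 addi  r7, r5, 3 ; 0/6/1/11/7/9/6/12
#1 andi  r4, r4, 3 ; 0/6/1/11/3/9/6/12
#2 add  r1, r3, r3 ; 0/22/1/11/3/9/6/12
#3 bne  r7, r1, L9 ; 0/22/1/11/3/9/6/12 ; →target
#4 slti  r1, r4, 11 ; 0/1/1/11/3/9/6/12

1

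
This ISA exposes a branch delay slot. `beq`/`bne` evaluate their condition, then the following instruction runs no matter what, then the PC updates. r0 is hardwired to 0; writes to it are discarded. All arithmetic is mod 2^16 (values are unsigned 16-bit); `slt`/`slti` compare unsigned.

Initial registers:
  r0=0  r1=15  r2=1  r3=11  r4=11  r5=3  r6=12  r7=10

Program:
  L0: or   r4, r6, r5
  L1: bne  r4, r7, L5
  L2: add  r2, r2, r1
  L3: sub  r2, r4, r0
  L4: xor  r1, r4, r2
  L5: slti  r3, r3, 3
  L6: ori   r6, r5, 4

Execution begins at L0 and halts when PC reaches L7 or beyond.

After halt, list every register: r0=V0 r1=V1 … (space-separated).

PC=0  or   r4, r6, r5        | r0=0 r1=15 r2=1 r3=11 r4=15 r5=3 r6=12 r7=10
PC=1  bne  r4, r7, L5        | r0=0 r1=15 r2=1 r3=11 r4=15 r5=3 r6=12 r7=10  [TAKEN]
PC=2  add  r2, r2, r1        | r0=0 r1=15 r2=16 r3=11 r4=15 r5=3 r6=12 r7=10
PC=5  slti  r3, r3, 3        | r0=0 r1=15 r2=16 r3=0 r4=15 r5=3 r6=12 r7=10
PC=6  ori   r6, r5, 4        | r0=0 r1=15 r2=16 r3=0 r4=15 r5=3 r6=7 r7=10

r0=0 r1=15 r2=16 r3=0 r4=15 r5=3 r6=7 r7=10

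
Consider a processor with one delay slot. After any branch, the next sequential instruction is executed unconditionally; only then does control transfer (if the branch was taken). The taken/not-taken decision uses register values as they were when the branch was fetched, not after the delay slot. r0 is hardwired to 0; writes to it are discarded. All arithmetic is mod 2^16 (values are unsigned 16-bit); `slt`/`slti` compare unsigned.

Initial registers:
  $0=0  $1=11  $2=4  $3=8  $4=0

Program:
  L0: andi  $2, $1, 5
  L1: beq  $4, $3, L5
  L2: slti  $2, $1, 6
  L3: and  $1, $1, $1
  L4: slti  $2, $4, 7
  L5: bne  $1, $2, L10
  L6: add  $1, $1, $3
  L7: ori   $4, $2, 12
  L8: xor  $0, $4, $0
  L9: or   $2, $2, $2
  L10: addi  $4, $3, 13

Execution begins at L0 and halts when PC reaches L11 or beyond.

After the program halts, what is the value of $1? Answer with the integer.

19

PC=0  andi  $2, $1, 5        | $0=0 $1=11 $2=1 $3=8 $4=0
PC=1  beq  $4, $3, L5        | $0=0 $1=11 $2=1 $3=8 $4=0  [not taken]
PC=2  slti  $2, $1, 6        | $0=0 $1=11 $2=0 $3=8 $4=0
PC=3  and  $1, $1, $1        | $0=0 $1=11 $2=0 $3=8 $4=0
PC=4  slti  $2, $4, 7        | $0=0 $1=11 $2=1 $3=8 $4=0
PC=5  bne  $1, $2, L10       | $0=0 $1=11 $2=1 $3=8 $4=0  [TAKEN]
PC=6  add  $1, $1, $3        | $0=0 $1=19 $2=1 $3=8 $4=0
PC=10 addi  $4, $3, 13       | $0=0 $1=19 $2=1 $3=8 $4=21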